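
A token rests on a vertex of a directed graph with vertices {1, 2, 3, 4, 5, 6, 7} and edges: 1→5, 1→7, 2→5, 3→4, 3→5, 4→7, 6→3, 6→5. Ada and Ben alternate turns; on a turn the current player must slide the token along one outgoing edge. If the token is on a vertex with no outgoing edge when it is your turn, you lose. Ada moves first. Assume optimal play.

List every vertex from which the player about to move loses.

Positions with no move are L. A position that does have a move is losing for the player to move precisely when every available move leads to a winning position for the opponent. Fill in the labels:
Every edge goes from a vertex to one that appears earlier in the order 5, 7, 4, 1, 3, 2, 6, so processing vertices in that order labels each vertex after all of its successors.
5: no outgoing edge → L
7: no outgoing edge → L
4: W (go to 7, an L position)
1: W (go to 7, an L position)
3: W (go to 5, an L position)
2: W (go to 5, an L position)
6: W (go to 5, an L position)
Reading off the rows marked L gives the requested list; there are 2 such vertices.

5, 7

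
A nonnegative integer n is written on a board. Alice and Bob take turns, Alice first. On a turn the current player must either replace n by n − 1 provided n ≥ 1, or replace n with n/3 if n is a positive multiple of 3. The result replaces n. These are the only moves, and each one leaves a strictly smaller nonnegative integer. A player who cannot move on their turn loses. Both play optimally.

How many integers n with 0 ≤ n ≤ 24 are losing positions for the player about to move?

Positions with no move are L. A position that does have a move is losing for the player to move precisely when every available move leads to a winning position for the opponent. Fill in the labels:
n=0: no move → L
n=1: can move to 0, which is L ⇒ W
n=2: the only move is to 1(W), a W ⇒ L
n=3: can move to 2, which is L ⇒ W
n=4: the only move is to 3(W), a W ⇒ L
n=5: can move to 4, which is L ⇒ W
n=6: can move to 2, which is L ⇒ W
n=7: the only move is to 6(W), a W ⇒ L
n=8: can move to 7, which is L ⇒ W
n=9: moves to 3(W), 8(W); every one is W ⇒ L
n=10: can move to 9, which is L ⇒ W
n=11: the only move is to 10(W), a W ⇒ L
n=12: can move to 4, which is L ⇒ W
n=13: the only move is to 12(W), a W ⇒ L
n=14: can move to 13, which is L ⇒ W
n=15: moves to 5(W), 14(W); every one is W ⇒ L
n=16: can move to 15, which is L ⇒ W
n=17: the only move is to 16(W), a W ⇒ L
n=18: can move to 17, which is L ⇒ W
n=19: the only move is to 18(W), a W ⇒ L
n=20: can move to 19, which is L ⇒ W
n=21: can move to 7, which is L ⇒ W
n=22: the only move is to 21(W), a W ⇒ L
n=23: can move to 22, which is L ⇒ W
n=24: moves to 8(W), 23(W); every one is W ⇒ L
L entries with 0 ≤ n ≤ 24: n = 0, 2, 4, 7, 9, 11, 13, 15, 17, 19, 22, 24; that makes 12.

12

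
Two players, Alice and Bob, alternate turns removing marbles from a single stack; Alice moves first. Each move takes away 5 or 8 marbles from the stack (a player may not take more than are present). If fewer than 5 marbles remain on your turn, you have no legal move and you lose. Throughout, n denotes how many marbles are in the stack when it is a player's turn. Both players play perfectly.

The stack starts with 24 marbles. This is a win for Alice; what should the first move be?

Remove 8, leaving 16.

Compute win/loss labels from the base case upward. A position with no move is L. Any other position is W if it can reach an L in one move, else L.
n=0: no move → L
n=1: no move → L
n=2: no move → L
n=3: no move → L
n=4: no move → L
n=5: can move to 0, which is L ⇒ W
n=6: can move to 1, which is L ⇒ W
n=7: can move to 2, which is L ⇒ W
n=8: can move to 3, which is L ⇒ W
n=9: can move to 4, which is L ⇒ W
n=10: can move to 2, which is L ⇒ W
n=11: can move to 3, which is L ⇒ W
n=12: can move to 4, which is L ⇒ W
n=13: moves to 8(W), 5(W); every one is W ⇒ L
n=14: moves to 9(W), 6(W); every one is W ⇒ L
n=15: moves to 10(W), 7(W); every one is W ⇒ L
n=16: moves to 11(W), 8(W); every one is W ⇒ L
n=17: moves to 12(W), 9(W); every one is W ⇒ L
n=18: can move to 13, which is L ⇒ W
n=19: can move to 14, which is L ⇒ W
n=20: can move to 15, which is L ⇒ W
n=21: can move to 16, which is L ⇒ W
n=22: can move to 17, which is L ⇒ W
n=23: can move to 15, which is L ⇒ W
n=24: can move to 16, which is L ⇒ W
From 24, the L positions reachable in one move are: 16.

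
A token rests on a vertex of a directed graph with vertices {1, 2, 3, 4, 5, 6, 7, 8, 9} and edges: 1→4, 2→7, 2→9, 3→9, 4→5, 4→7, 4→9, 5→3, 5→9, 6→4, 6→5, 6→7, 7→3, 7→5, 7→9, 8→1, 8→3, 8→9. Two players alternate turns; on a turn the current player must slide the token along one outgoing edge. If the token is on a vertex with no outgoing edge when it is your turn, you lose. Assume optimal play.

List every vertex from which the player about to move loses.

1, 6, 9

Build the W/L table. Terminal = L. A non-terminal position is W if it has a move to some L; otherwise it is L.
Every edge goes from a vertex to one that appears earlier in the order 9, 3, 5, 7, 4, 2, 6, 1, 8, so processing vertices in that order labels each vertex after all of its successors.
9: no outgoing edge → L
3: reaches L-position 9 → W
5: reaches L-position 9 → W
7: reaches L-position 9 → W
4: reaches L-position 9 → W
2: reaches L-position 9 → W
6: only reaches 4(W), 7(W), 5(W), all W → L
1: only reaches 4(W), which is W → L
8: reaches L-position 1 → W
The losing starting vertices are exactly the entries labelled L in this table (3 of them).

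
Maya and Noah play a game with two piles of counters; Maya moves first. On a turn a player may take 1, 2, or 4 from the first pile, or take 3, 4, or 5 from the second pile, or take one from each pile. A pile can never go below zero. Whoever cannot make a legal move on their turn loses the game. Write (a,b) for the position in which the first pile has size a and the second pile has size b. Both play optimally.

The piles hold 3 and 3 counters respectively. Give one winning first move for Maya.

Positions with no move are L. A position that does have a move is losing for the player to move precisely when every available move leads to a winning position for the opponent. Fill in the labels:
No move ever increases a pile, so every position that can arise here has a ≤ 3 and b ≤ 3; it is enough to label the cells with 0 ≤ a ≤ 3 and 0 ≤ b ≤ 3.
Every move lowers a or b (never raises either), so fill the grid row by row in increasing a, and left to right within a row: each cell's successors are then already labelled.
      b=0  b=1  b=2  b=3
a=0:    L    L    L    W
a=1:    W    W    W    W
a=2:    W    W    W    L
a=3:    L    L    L    W
Cells with no legal move (terminal, hence L): (0,0), (0,1), (0,2).
The remaining L cells, each justified by listing all of its moves:
(2,3): →(1,3)(W), (0,3)(W), (2,0)(W), (1,2)(W) — all W, so L
(3,0): →(2,0)(W), (1,0)(W) — all W, so L
(3,1): →(2,1)(W), (1,1)(W), (2,0)(W) — all W, so L
(3,2): →(2,2)(W), (1,2)(W), (2,1)(W) — all W, so L
Every other cell has at least one move into one of the L cells above, so it is W.
From (3,3), the L positions reachable in one move are: (2,3), (3,0). Any move reaching one of these is winning.

Move to (2,3).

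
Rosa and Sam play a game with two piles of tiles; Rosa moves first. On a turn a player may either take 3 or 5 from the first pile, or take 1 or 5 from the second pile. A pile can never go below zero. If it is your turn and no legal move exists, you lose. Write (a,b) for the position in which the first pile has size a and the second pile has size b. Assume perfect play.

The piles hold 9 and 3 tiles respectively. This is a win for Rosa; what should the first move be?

Move to (4,3).

Classify positions by backward induction: terminal positions (no move available) are L. From any other position, the mover wins iff some move reaches an L.
No move ever increases a pile, so every position that can arise here has a ≤ 9 and b ≤ 3; it is enough to label the cells with 0 ≤ a ≤ 9 and 0 ≤ b ≤ 3.
Every move lowers a or b (never raises either), so fill the grid row by row in increasing a, and left to right within a row: each cell's successors are then already labelled.
      b=0  b=1  b=2  b=3
a=0:    L    W    L    W
a=1:    L    W    L    W
a=2:    L    W    L    W
a=3:    W    L    W    L
a=4:    W    L    W    L
a=5:    W    L    W    L
a=6:    W    W    W    W
a=7:    W    W    W    W
a=8:    L    W    L    W
a=9:    L    W    L    W
Cells with no legal move (terminal, hence L): (0,0), (1,0), (2,0).
The remaining L cells, each justified by listing all of its moves:
(0,2): →(0,1)(W) only, which is W, so L
(1,2): →(1,1)(W) only, which is W, so L
(2,2): →(2,1)(W) only, which is W, so L
(3,1): →(0,1)(W), (3,0)(W) — all W, so L
(3,3): →(0,3)(W), (3,2)(W) — all W, so L
(4,1): →(1,1)(W), (4,0)(W) — all W, so L
(4,3): →(1,3)(W), (4,2)(W) — all W, so L
(5,1): →(2,1)(W), (0,1)(W), (5,0)(W) — all W, so L
(5,3): →(2,3)(W), (0,3)(W), (5,2)(W) — all W, so L
(8,0): →(5,0)(W), (3,0)(W) — all W, so L
(8,2): →(5,2)(W), (3,2)(W), (8,1)(W) — all W, so L
(9,0): →(6,0)(W), (4,0)(W) — all W, so L
(9,2): →(6,2)(W), (4,2)(W), (9,1)(W) — all W, so L
Every other cell has at least one move into one of the L cells above, so it is W.
From (9,3), the L positions reachable in one move are: (4,3), (9,2). Any move reaching one of these is winning.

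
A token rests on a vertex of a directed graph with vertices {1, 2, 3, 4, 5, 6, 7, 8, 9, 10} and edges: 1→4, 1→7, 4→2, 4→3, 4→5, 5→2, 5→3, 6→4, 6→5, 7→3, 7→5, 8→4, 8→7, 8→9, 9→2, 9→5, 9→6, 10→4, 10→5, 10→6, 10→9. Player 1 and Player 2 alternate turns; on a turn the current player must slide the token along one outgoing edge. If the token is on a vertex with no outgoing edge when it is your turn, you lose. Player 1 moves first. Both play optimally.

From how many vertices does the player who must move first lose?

Positions with no move are L. A position that does have a move is losing for the player to move precisely when every available move leads to a winning position for the opponent. Fill in the labels:
Every edge goes from a vertex to one that appears earlier in the order 3, 2, 5, 4, 6, 7, 1, 9, 10, 8, so processing vertices in that order labels each vertex after all of its successors.
3: no outgoing edge → L
2: no outgoing edge → L
5: →2(L), so W
4: →2(L), so W
6: →4(W), 5(W) — all W, so L
7: →3(L), so W
1: →7(W), 4(W) — all W, so L
9: →6(L), so W
10: →6(L), so W
8: →9(W), 7(W), 4(W) — all W, so L
The L vertices are 1, 2, 3, 6, 8; that is 5 in all.

5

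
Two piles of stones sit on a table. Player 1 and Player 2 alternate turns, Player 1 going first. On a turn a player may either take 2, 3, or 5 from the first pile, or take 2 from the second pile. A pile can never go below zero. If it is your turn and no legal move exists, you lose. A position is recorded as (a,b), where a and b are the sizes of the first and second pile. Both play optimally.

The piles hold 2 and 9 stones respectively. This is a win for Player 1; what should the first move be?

Use the standard recursion: the mover loses at a terminal position; elsewhere, the mover wins exactly when some move hands the opponent an L position.
No move ever increases a pile, so every position that can arise here has a ≤ 2 and b ≤ 9; it is enough to label the cells with 0 ≤ a ≤ 2 and 0 ≤ b ≤ 9.
Every move lowers a or b (never raises either), so fill the grid row by row in increasing a, and left to right within a row: each cell's successors are then already labelled.
      b=0  b=1  b=2  b=3  b=4  b=5  b=6  b=7  b=8  b=9
a=0:    L    L    W    W    L    L    W    W    L    L
a=1:    L    L    W    W    L    L    W    W    L    L
a=2:    W    W    L    L    W    W    L    L    W    W
Cells with no legal move (terminal, hence L): (0,0), (0,1), (1,0), (1,1).
The remaining L cells, each justified by listing all of its moves:
(0,4): L (sole option (0,2)(W) is W)
(0,5): L (sole option (0,3)(W) is W)
(0,8): L (sole option (0,6)(W) is W)
(0,9): L (sole option (0,7)(W) is W)
(1,4): L (sole option (1,2)(W) is W)
(1,5): L (sole option (1,3)(W) is W)
(1,8): L (sole option (1,6)(W) is W)
(1,9): L (sole option (1,7)(W) is W)
(2,2): L (options (0,2)(W), (2,0)(W) are all W)
(2,3): L (options (0,3)(W), (2,1)(W) are all W)
(2,6): L (options (0,6)(W), (2,4)(W) are all W)
(2,7): L (options (0,7)(W), (2,5)(W) are all W)
Every other cell has at least one move into one of the L cells above, so it is W.
From (2,9), the L positions reachable in one move are: (0,9), (2,7). Any move reaching one of these is winning.

Move to (0,9).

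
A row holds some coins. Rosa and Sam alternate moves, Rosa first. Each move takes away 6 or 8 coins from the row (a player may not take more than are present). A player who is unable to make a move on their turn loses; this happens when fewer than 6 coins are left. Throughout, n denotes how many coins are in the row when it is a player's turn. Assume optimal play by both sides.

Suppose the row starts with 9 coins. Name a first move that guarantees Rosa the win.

Remove 6, leaving 3.

Positions with no move are L. A position that does have a move is losing for the player to move precisely when every available move leads to a winning position for the opponent. Fill in the labels:
n=0: no move → L
n=1: no move → L
n=2: no move → L
n=3: no move → L
n=4: no move → L
n=5: no move → L
n=6: →0(L), so W
n=7: →1(L), so W
n=8: →2(L), so W
n=9: →3(L), so W
From 9, the L positions reachable in one move are: 3, 1. Any move reaching one of these is winning.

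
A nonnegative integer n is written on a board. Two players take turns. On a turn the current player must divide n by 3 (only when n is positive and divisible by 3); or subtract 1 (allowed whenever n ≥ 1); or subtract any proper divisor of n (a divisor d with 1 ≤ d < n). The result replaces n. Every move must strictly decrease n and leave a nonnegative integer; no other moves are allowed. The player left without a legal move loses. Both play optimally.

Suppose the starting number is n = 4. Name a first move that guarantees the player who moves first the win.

Move to 2.

Work bottom-up. With no move the player to move loses. Otherwise the position is W if at least one move leads to an L position for the opponent, and L if every move leads to a W.
n=0: no move → L
n=1: reaches L-position 0 → W
n=2: only reaches 1(W), which is W → L
n=3: reaches L-position 2 → W
n=4: reaches L-position 2 → W
From 4, the L positions reachable in one move are: 2.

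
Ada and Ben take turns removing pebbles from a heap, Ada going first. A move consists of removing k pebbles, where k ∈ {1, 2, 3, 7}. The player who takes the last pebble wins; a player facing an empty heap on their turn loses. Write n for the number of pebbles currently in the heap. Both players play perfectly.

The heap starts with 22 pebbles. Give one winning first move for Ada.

Classify positions by backward induction: terminal positions (no move available) are L. From any other position, the mover wins iff some move reaches an L.
n=0: no move → L
n=1: W (go to 0, an L position)
n=2: W (go to 0, an L position)
n=3: W (go to 0, an L position)
n=4: L (options 3(W), 2(W), 1(W) are all W)
n=5: W (go to 4, an L position)
n=6: W (go to 4, an L position)
n=7: W (go to 4, an L position)
n=8: L (options 7(W), 6(W), 5(W), 1(W) are all W)
n=9: W (go to 8, an L position)
n=10: W (go to 8, an L position)
n=11: W (go to 8, an L position)
n=12: L (options 11(W), 10(W), 9(W), 5(W) are all W)
n=13: W (go to 12, an L position)
n=14: W (go to 12, an L position)
n=15: W (go to 12, an L position)
n=16: L (options 15(W), 14(W), 13(W), 9(W) are all W)
n=17: W (go to 16, an L position)
n=18: W (go to 16, an L position)
n=19: W (go to 16, an L position)
n=20: L (options 19(W), 18(W), 17(W), 13(W) are all W)
n=21: W (go to 20, an L position)
n=22: W (go to 20, an L position)
From 22, the L positions reachable in one move are: 20.

Remove 2, leaving 20.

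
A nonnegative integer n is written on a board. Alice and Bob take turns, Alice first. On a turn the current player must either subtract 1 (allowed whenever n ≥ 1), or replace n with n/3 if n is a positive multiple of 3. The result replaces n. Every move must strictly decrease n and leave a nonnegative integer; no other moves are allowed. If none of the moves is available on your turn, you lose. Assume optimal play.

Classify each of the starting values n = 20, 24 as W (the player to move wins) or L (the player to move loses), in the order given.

Work bottom-up. With no move the player to move loses. Otherwise the position is W if at least one move leads to an L position for the opponent, and L if every move leads to a W.
n=0: no move → L
n=1: reaches L-position 0 → W
n=2: only reaches 1(W), which is W → L
n=3: reaches L-position 2 → W
n=4: only reaches 3(W), which is W → L
n=5: reaches L-position 4 → W
n=6: reaches L-position 2 → W
n=7: only reaches 6(W), which is W → L
n=8: reaches L-position 7 → W
n=9: only reaches 3(W), 8(W), all W → L
n=10: reaches L-position 9 → W
n=11: only reaches 10(W), which is W → L
n=12: reaches L-position 4 → W
n=13: only reaches 12(W), which is W → L
n=14: reaches L-position 13 → W
n=15: only reaches 5(W), 14(W), all W → L
n=16: reaches L-position 15 → W
n=17: only reaches 16(W), which is W → L
n=18: reaches L-position 17 → W
n=19: only reaches 18(W), which is W → L
n=20: reaches L-position 19 → W
n=21: reaches L-position 7 → W
n=22: only reaches 21(W), which is W → L
n=23: reaches L-position 22 → W
n=24: only reaches 8(W), 23(W), all W → L

20: W, 24: L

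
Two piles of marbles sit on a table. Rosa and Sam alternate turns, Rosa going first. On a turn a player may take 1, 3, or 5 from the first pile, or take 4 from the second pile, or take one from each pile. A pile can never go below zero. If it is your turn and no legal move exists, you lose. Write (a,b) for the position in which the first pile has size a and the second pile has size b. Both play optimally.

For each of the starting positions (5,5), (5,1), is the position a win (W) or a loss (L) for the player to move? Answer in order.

(5,5): L, (5,1): W

Label each position W (a win for the player to move) or L (a loss). A position with no legal move is L; any other position is W exactly when some move reaches an L, and L when every move reaches a W.
No move ever increases a pile, so every position that can arise here has a ≤ 5 and b ≤ 5; it is enough to label the cells with 0 ≤ a ≤ 5 and 0 ≤ b ≤ 5.
Every move lowers a or b (never raises either), so fill the grid row by row in increasing a, and left to right within a row: each cell's successors are then already labelled.
      b=0  b=1  b=2  b=3  b=4  b=5
a=0:    L    L    L    L    W    W
a=1:    W    W    W    W    W    L
a=2:    L    L    L    L    W    W
a=3:    W    W    W    W    W    L
a=4:    L    L    L    L    W    W
a=5:    W    W    W    W    W    L
Cells with no legal move (terminal, hence L): (0,0), (0,1), (0,2), (0,3).
The remaining L cells, each justified by listing all of its moves:
(1,5): moves to (0,5)(W), (1,1)(W), (0,4)(W); every one is W ⇒ L
(2,0): the only move is to (1,0)(W), a W ⇒ L
(2,1): moves to (1,1)(W), (1,0)(W); every one is W ⇒ L
(2,2): moves to (1,2)(W), (1,1)(W); every one is W ⇒ L
(2,3): moves to (1,3)(W), (1,2)(W); every one is W ⇒ L
(3,5): moves to (2,5)(W), (0,5)(W), (3,1)(W), (2,4)(W); every one is W ⇒ L
(4,0): moves to (3,0)(W), (1,0)(W); every one is W ⇒ L
(4,1): moves to (3,1)(W), (1,1)(W), (3,0)(W); every one is W ⇒ L
(4,2): moves to (3,2)(W), (1,2)(W), (3,1)(W); every one is W ⇒ L
(4,3): moves to (3,3)(W), (1,3)(W), (3,2)(W); every one is W ⇒ L
(5,5): moves to (4,5)(W), (2,5)(W), (0,5)(W), (5,1)(W), (4,4)(W); every one is W ⇒ L
Every other cell has at least one move into one of the L cells above, so it is W.
(5,5): one of the L cells justified above, so L
(5,1): the move to (4,1) reaches an L cell, so W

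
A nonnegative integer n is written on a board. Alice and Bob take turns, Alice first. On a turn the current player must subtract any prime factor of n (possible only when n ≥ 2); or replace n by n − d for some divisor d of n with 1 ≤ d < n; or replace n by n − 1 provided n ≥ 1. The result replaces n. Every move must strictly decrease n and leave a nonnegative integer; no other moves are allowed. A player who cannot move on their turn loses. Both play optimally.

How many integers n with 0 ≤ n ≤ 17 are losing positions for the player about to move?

Use the standard recursion: the mover loses at a terminal position; elsewhere, the mover wins exactly when some move hands the opponent an L position.
n=0: no move → L
n=1: →0(L), so W
n=2: →0(L), so W
n=3: →0(L), so W
n=4: →2(W), 3(W) — all W, so L
n=5: →0(L), so W
n=6: →4(L), so W
n=7: →0(L), so W
n=8: →4(L), so W
n=9: →6(W), 8(W) — all W, so L
n=10: →9(L), so W
n=11: →0(L), so W
n=12: →9(L), so W
n=13: →0(L), so W
n=14: →7(W), 12(W), 13(W) — all W, so L
n=15: →14(L), so W
n=16: →14(L), so W
n=17: →0(L), so W
L entries with 0 ≤ n ≤ 17: n = 0, 4, 9, 14; that makes 4.

4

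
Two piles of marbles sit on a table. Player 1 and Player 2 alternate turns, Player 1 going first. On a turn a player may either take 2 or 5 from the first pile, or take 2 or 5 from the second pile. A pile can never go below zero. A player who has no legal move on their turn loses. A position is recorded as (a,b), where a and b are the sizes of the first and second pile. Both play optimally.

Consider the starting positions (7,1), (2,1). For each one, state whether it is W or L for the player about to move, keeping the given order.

(7,1): L, (2,1): W

Work bottom-up. With no move the player to move loses. Otherwise the position is W if at least one move leads to an L position for the opponent, and L if every move leads to a W.
No move ever increases a pile, so every position that can arise here has a ≤ 7 and b ≤ 1; it is enough to label the cells with 0 ≤ a ≤ 7 and 0 ≤ b ≤ 1.
Every move lowers a or b (never raises either), so fill the grid row by row in increasing a, and left to right within a row: each cell's successors are then already labelled.
      b=0  b=1
a=0:    L    L
a=1:    L    L
a=2:    W    W
a=3:    W    W
a=4:    L    L
a=5:    W    W
a=6:    W    W
a=7:    L    L
Cells with no legal move (terminal, hence L): (0,0), (0,1), (1,0), (1,1).
The remaining L cells, each justified by listing all of its moves:
(4,0): the only move is to (2,0)(W), a W ⇒ L
(4,1): the only move is to (2,1)(W), a W ⇒ L
(7,0): moves to (5,0)(W), (2,0)(W); every one is W ⇒ L
(7,1): moves to (5,1)(W), (2,1)(W); every one is W ⇒ L
Every other cell has at least one move into one of the L cells above, so it is W.
(7,1): one of the L cells justified above, so L
(2,1): the move to (0,1) reaches an L cell, so W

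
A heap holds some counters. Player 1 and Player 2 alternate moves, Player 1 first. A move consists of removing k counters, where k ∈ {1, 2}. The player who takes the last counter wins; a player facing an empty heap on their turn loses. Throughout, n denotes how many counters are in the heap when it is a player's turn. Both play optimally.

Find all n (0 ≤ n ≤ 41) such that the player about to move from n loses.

0, 3, 6, 9, 12, 15, 18, 21, 24, 27, 30, 33, 36, 39

Positions with no move are L. A position that does have a move is losing for the player to move precisely when every available move leads to a winning position for the opponent. Fill in the labels:
n=0: no move → L
n=1: →0(L), so W
n=2: →0(L), so W
n=3: →2(W), 1(W) — all W, so L
n=4: →3(L), so W
n=5: →3(L), so W
n=6: →5(W), 4(W) — all W, so L
n=7: →6(L), so W
n=8: →6(L), so W
n=9: →8(W), 7(W) — all W, so L
n=10: →9(L), so W
n=11: →9(L), so W
n=12: →11(W), 10(W) — all W, so L
n=13: →12(L), so W
n=14: →12(L), so W
n=15: →14(W), 13(W) — all W, so L
n=16: →15(L), so W
n=17: →15(L), so W
n=18: →17(W), 16(W) — all W, so L
n=19: →18(L), so W
n=20: →18(L), so W
n=21: →20(W), 19(W) — all W, so L
n=22: →21(L), so W
n=23: →21(L), so W
n=24: →23(W), 22(W) — all W, so L
n=25: →24(L), so W
n=26: →24(L), so W
n=27: →26(W), 25(W) — all W, so L
n=28: →27(L), so W
n=29: →27(L), so W
n=30: →29(W), 28(W) — all W, so L
n=31: →30(L), so W
n=32: →30(L), so W
n=33: →32(W), 31(W) — all W, so L
n=34: →33(L), so W
n=35: →33(L), so W
n=36: →35(W), 34(W) — all W, so L
n=37: →36(L), so W
n=38: →36(L), so W
n=39: →38(W), 37(W) — all W, so L
n=40: →39(L), so W
n=41: →39(L), so W
The losing starting values of n are exactly the entries labelled L in this table (14 of them).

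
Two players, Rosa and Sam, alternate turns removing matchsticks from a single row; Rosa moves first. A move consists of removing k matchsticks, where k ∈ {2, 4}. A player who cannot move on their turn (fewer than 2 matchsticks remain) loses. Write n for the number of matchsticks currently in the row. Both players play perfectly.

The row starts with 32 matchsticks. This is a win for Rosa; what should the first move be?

Classify positions by backward induction: terminal positions (no move available) are L. From any other position, the mover wins iff some move reaches an L.
n=0: no move → L
n=1: no move → L
n=2: reaches L-position 0 → W
n=3: reaches L-position 1 → W
n=4: reaches L-position 0 → W
n=5: reaches L-position 1 → W
n=6: only reaches 4(W), 2(W), all W → L
n=7: only reaches 5(W), 3(W), all W → L
n=8: reaches L-position 6 → W
n=9: reaches L-position 7 → W
n=10: reaches L-position 6 → W
n=11: reaches L-position 7 → W
n=12: only reaches 10(W), 8(W), all W → L
n=13: only reaches 11(W), 9(W), all W → L
n=14: reaches L-position 12 → W
n=15: reaches L-position 13 → W
n=16: reaches L-position 12 → W
n=17: reaches L-position 13 → W
n=18: only reaches 16(W), 14(W), all W → L
n=19: only reaches 17(W), 15(W), all W → L
n=20: reaches L-position 18 → W
n=21: reaches L-position 19 → W
n=22: reaches L-position 18 → W
n=23: reaches L-position 19 → W
n=24: only reaches 22(W), 20(W), all W → L
n=25: only reaches 23(W), 21(W), all W → L
n=26: reaches L-position 24 → W
n=27: reaches L-position 25 → W
n=28: reaches L-position 24 → W
n=29: reaches L-position 25 → W
n=30: only reaches 28(W), 26(W), all W → L
n=31: only reaches 29(W), 27(W), all W → L
n=32: reaches L-position 30 → W
From 32, the L positions reachable in one move are: 30.

Remove 2, leaving 30.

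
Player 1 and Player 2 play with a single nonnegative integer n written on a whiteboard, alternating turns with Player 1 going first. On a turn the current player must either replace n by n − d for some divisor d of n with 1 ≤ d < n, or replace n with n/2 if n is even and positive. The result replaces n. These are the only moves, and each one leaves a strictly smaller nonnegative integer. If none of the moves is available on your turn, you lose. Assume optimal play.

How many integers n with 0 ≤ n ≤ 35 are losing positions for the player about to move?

19

Use the standard recursion: the mover loses at a terminal position; elsewhere, the mover wins exactly when some move hands the opponent an L position.
n=0: no move → L
n=1: no move → L
n=2: W (go to 1, an L position)
n=3: L (sole option 2(W) is W)
n=4: W (go to 3, an L position)
n=5: L (sole option 4(W) is W)
n=6: W (go to 3, an L position)
n=7: L (sole option 6(W) is W)
n=8: W (go to 7, an L position)
n=9: L (options 6(W), 8(W) are all W)
n=10: W (go to 5, an L position)
n=11: L (sole option 10(W) is W)
n=12: W (go to 9, an L position)
n=13: L (sole option 12(W) is W)
n=14: W (go to 7, an L position)
n=15: L (options 10(W), 12(W), 14(W) are all W)
n=16: W (go to 15, an L position)
n=17: L (sole option 16(W) is W)
n=18: W (go to 9, an L position)
n=19: L (sole option 18(W) is W)
n=20: W (go to 15, an L position)
n=21: L (options 14(W), 18(W), 20(W) are all W)
n=22: W (go to 11, an L position)
n=23: L (sole option 22(W) is W)
n=24: W (go to 21, an L position)
n=25: L (options 20(W), 24(W) are all W)
n=26: W (go to 13, an L position)
n=27: L (options 18(W), 24(W), 26(W) are all W)
n=28: W (go to 21, an L position)
n=29: L (sole option 28(W) is W)
n=30: W (go to 15, an L position)
n=31: L (sole option 30(W) is W)
n=32: W (go to 31, an L position)
n=33: L (options 22(W), 30(W), 32(W) are all W)
n=34: W (go to 17, an L position)
n=35: L (options 28(W), 30(W), 34(W) are all W)
L entries with 0 ≤ n ≤ 35: n = 0, 1, 3, 5, 7, 9, 11, 13, 15, 17, 19, 21, 23, 25, 27, 29, 31, 33, 35; that makes 19.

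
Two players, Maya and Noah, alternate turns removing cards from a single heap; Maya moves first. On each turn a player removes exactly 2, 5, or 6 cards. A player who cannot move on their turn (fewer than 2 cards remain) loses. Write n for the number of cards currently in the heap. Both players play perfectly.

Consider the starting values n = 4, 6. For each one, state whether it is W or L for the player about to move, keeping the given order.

4: L, 6: W

Label each position W (a win for the player to move) or L (a loss). A position with no legal move is L; any other position is W exactly when some move reaches an L, and L when every move reaches a W.
n=0: no move → L
n=1: no move → L
n=2: reaches L-position 0 → W
n=3: reaches L-position 1 → W
n=4: only reaches 2(W), which is W → L
n=5: reaches L-position 0 → W
n=6: reaches L-position 4 → W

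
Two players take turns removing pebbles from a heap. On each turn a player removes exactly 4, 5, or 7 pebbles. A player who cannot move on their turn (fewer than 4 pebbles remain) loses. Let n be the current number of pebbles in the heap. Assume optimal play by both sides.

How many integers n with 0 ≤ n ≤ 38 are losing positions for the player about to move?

Build the W/L table. Terminal = L. A non-terminal position is W if it has a move to some L; otherwise it is L.
n=0: no move → L
n=1: no move → L
n=2: no move → L
n=3: no move → L
n=4: →0(L), so W
n=5: →1(L), so W
n=6: →2(L), so W
n=7: →3(L), so W
n=8: →3(L), so W
n=9: →2(L), so W
n=10: →3(L), so W
n=11: →7(W), 6(W), 4(W) — all W, so L
n=12: →8(W), 7(W), 5(W) — all W, so L
n=13: →9(W), 8(W), 6(W) — all W, so L
n=14: →10(W), 9(W), 7(W) — all W, so L
n=15: →11(L), so W
n=16: →12(L), so W
n=17: →13(L), so W
n=18: →14(L), so W
n=19: →14(L), so W
n=20: →13(L), so W
n=21: →14(L), so W
n=22: →18(W), 17(W), 15(W) — all W, so L
n=23: →19(W), 18(W), 16(W) — all W, so L
n=24: →20(W), 19(W), 17(W) — all W, so L
n=25: →21(W), 20(W), 18(W) — all W, so L
n=26: →22(L), so W
n=27: →23(L), so W
n=28: →24(L), so W
n=29: →25(L), so W
n=30: →25(L), so W
n=31: →24(L), so W
n=32: →25(L), so W
n=33: →29(W), 28(W), 26(W) — all W, so L
n=34: →30(W), 29(W), 27(W) — all W, so L
n=35: →31(W), 30(W), 28(W) — all W, so L
n=36: →32(W), 31(W), 29(W) — all W, so L
n=37: →33(L), so W
n=38: →34(L), so W
L entries with 0 ≤ n ≤ 38: n = 0, 1, 2, 3, 11, 12, 13, 14, 22, 23, 24, 25, 33, 34, 35, 36; that makes 16.

16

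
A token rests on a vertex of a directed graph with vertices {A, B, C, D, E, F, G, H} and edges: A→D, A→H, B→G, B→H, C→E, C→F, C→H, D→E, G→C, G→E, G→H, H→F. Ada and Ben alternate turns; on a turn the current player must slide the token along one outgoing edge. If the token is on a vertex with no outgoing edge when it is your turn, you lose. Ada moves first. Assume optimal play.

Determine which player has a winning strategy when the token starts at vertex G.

Ada wins.

Work bottom-up. With no move the player to move loses. Otherwise the position is W if at least one move leads to an L position for the opponent, and L if every move leads to a W.
Every edge goes from a vertex to one that appears earlier in the order F, E, H, C, D, G, B, A, so processing vertices in that order labels each vertex after all of its successors.
F: no outgoing edge → L
E: no outgoing edge → L
H: can move to F, which is L ⇒ W
C: can move to E, which is L ⇒ W
D: can move to E, which is L ⇒ W
G: can move to E, which is L ⇒ W
B: moves to G(W), H(W); every one is W ⇒ L
A: moves to D(W), H(W); every one is W ⇒ L
From G Ada can move to E, reaching an L position.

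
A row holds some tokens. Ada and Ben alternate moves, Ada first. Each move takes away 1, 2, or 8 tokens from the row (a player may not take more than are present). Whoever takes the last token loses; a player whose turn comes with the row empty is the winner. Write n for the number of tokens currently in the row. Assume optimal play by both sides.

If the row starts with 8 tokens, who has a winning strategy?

Use the standard recursion: the mover wins at a terminal position; elsewhere, the mover wins exactly when some move hands the opponent an L position.
n=0: no move; the opponent has just taken the last token and therefore loses → W
n=1: →0(W) only, which is W, so L
n=2: →1(L), so W
n=3: →1(L), so W
n=4: →3(W), 2(W) — all W, so L
n=5: →4(L), so W
n=6: →4(L), so W
n=7: →6(W), 5(W) — all W, so L
n=8: →7(L), so W
The starting position 8 is W: Ada should remove 1, leaving 7, handing over an L position.

Ada wins.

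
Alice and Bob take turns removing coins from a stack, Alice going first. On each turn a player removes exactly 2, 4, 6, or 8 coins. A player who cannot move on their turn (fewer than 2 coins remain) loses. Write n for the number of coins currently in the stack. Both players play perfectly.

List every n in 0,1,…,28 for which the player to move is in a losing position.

0, 1, 10, 11, 20, 21

Classify positions by backward induction: terminal positions (no move available) are L. From any other position, the mover wins iff some move reaches an L.
n=0: no move → L
n=1: no move → L
n=2: →0(L), so W
n=3: →1(L), so W
n=4: →0(L), so W
n=5: →1(L), so W
n=6: →0(L), so W
n=7: →1(L), so W
n=8: →0(L), so W
n=9: →1(L), so W
n=10: →8(W), 6(W), 4(W), 2(W) — all W, so L
n=11: →9(W), 7(W), 5(W), 3(W) — all W, so L
n=12: →10(L), so W
n=13: →11(L), so W
n=14: →10(L), so W
n=15: →11(L), so W
n=16: →10(L), so W
n=17: →11(L), so W
n=18: →10(L), so W
n=19: →11(L), so W
n=20: →18(W), 16(W), 14(W), 12(W) — all W, so L
n=21: →19(W), 17(W), 15(W), 13(W) — all W, so L
n=22: →20(L), so W
n=23: →21(L), so W
n=24: →20(L), so W
n=25: →21(L), so W
n=26: →20(L), so W
n=27: →21(L), so W
n=28: →20(L), so W
Reading off the rows marked L gives the requested list; there are 6 such values of n.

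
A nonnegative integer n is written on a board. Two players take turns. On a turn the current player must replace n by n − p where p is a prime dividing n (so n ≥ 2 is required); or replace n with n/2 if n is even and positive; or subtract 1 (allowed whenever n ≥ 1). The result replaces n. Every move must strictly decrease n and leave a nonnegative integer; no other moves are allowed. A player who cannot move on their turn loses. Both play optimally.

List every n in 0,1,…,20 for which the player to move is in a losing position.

0, 4, 9, 14, 20

Compute win/loss labels from the base case upward. A position with no move is L. Any other position is W if it can reach an L in one move, else L.
n=0: no move → L
n=1: reaches L-position 0 → W
n=2: reaches L-position 0 → W
n=3: reaches L-position 0 → W
n=4: only reaches 2(W), 3(W), all W → L
n=5: reaches L-position 0 → W
n=6: reaches L-position 4 → W
n=7: reaches L-position 0 → W
n=8: reaches L-position 4 → W
n=9: only reaches 6(W), 8(W), all W → L
n=10: reaches L-position 9 → W
n=11: reaches L-position 0 → W
n=12: reaches L-position 9 → W
n=13: reaches L-position 0 → W
n=14: only reaches 7(W), 12(W), 13(W), all W → L
n=15: reaches L-position 14 → W
n=16: reaches L-position 14 → W
n=17: reaches L-position 0 → W
n=18: reaches L-position 9 → W
n=19: reaches L-position 0 → W
n=20: only reaches 10(W), 15(W), 18(W), 19(W), all W → L
Reading off the rows marked L gives the requested list; there are 5 such values of n.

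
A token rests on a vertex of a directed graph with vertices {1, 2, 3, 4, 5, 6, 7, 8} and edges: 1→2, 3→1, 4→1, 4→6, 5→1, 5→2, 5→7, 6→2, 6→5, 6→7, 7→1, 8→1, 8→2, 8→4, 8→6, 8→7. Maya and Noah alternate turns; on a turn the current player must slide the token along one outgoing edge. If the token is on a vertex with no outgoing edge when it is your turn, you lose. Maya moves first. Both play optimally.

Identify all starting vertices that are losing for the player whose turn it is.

Use the standard recursion: the mover loses at a terminal position; elsewhere, the mover wins exactly when some move hands the opponent an L position.
Every edge goes from a vertex to one that appears earlier in the order 2, 1, 7, 5, 3, 6, 4, 8, so processing vertices in that order labels each vertex after all of its successors.
2: no outgoing edge → L
1: reaches L-position 2 → W
7: only reaches 1(W), which is W → L
5: reaches L-position 7 → W
3: only reaches 1(W), which is W → L
6: reaches L-position 7 → W
4: only reaches 6(W), 1(W), all W → L
8: reaches L-position 4 → W
The losing starting vertices are exactly the entries labelled L in this table (4 of them).

2, 3, 4, 7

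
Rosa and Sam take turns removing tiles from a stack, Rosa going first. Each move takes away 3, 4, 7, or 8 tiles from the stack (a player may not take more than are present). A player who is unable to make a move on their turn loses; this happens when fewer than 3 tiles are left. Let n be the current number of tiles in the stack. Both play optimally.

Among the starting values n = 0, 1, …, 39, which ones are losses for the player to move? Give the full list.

0, 1, 2, 11, 12, 13, 22, 23, 24, 33, 34, 35

Use the standard recursion: the mover loses at a terminal position; elsewhere, the mover wins exactly when some move hands the opponent an L position.
n=0: no move → L
n=1: no move → L
n=2: no move → L
n=3: →0(L), so W
n=4: →1(L), so W
n=5: →2(L), so W
n=6: →2(L), so W
n=7: →0(L), so W
n=8: →1(L), so W
n=9: →2(L), so W
n=10: →2(L), so W
n=11: →8(W), 7(W), 4(W), 3(W) — all W, so L
n=12: →9(W), 8(W), 5(W), 4(W) — all W, so L
n=13: →10(W), 9(W), 6(W), 5(W) — all W, so L
n=14: →11(L), so W
n=15: →12(L), so W
n=16: →13(L), so W
n=17: →13(L), so W
n=18: →11(L), so W
n=19: →12(L), so W
n=20: →13(L), so W
n=21: →13(L), so W
n=22: →19(W), 18(W), 15(W), 14(W) — all W, so L
n=23: →20(W), 19(W), 16(W), 15(W) — all W, so L
n=24: →21(W), 20(W), 17(W), 16(W) — all W, so L
n=25: →22(L), so W
n=26: →23(L), so W
n=27: →24(L), so W
n=28: →24(L), so W
n=29: →22(L), so W
n=30: →23(L), so W
n=31: →24(L), so W
n=32: →24(L), so W
n=33: →30(W), 29(W), 26(W), 25(W) — all W, so L
n=34: →31(W), 30(W), 27(W), 26(W) — all W, so L
n=35: →32(W), 31(W), 28(W), 27(W) — all W, so L
n=36: →33(L), so W
n=37: →34(L), so W
n=38: →35(L), so W
n=39: →35(L), so W
Reading off the rows marked L gives the requested list; there are 12 such values of n.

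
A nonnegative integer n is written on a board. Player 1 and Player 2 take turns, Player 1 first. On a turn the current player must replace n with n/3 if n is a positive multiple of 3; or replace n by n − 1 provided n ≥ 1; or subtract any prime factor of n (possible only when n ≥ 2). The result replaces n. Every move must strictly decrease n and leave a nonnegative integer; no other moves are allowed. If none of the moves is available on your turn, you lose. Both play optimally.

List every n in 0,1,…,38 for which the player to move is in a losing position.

Work bottom-up. With no move the player to move loses. Otherwise the position is W if at least one move leads to an L position for the opponent, and L if every move leads to a W.
n=0: no move → L
n=1: reaches L-position 0 → W
n=2: reaches L-position 0 → W
n=3: reaches L-position 0 → W
n=4: only reaches 2(W), 3(W), all W → L
n=5: reaches L-position 0 → W
n=6: reaches L-position 4 → W
n=7: reaches L-position 0 → W
n=8: only reaches 6(W), 7(W), all W → L
n=9: reaches L-position 8 → W
n=10: reaches L-position 8 → W
n=11: reaches L-position 0 → W
n=12: reaches L-position 4 → W
n=13: reaches L-position 0 → W
n=14: only reaches 7(W), 12(W), 13(W), all W → L
n=15: reaches L-position 14 → W
n=16: reaches L-position 14 → W
n=17: reaches L-position 0 → W
n=18: only reaches 6(W), 15(W), 16(W), 17(W), all W → L
n=19: reaches L-position 0 → W
n=20: reaches L-position 18 → W
n=21: reaches L-position 14 → W
n=22: only reaches 11(W), 20(W), 21(W), all W → L
n=23: reaches L-position 0 → W
n=24: reaches L-position 8 → W
n=25: only reaches 20(W), 24(W), all W → L
n=26: reaches L-position 25 → W
n=27: only reaches 9(W), 24(W), 26(W), all W → L
n=28: reaches L-position 27 → W
n=29: reaches L-position 0 → W
n=30: reaches L-position 25 → W
n=31: reaches L-position 0 → W
n=32: only reaches 30(W), 31(W), all W → L
n=33: reaches L-position 22 → W
n=34: reaches L-position 32 → W
n=35: only reaches 28(W), 30(W), 34(W), all W → L
n=36: reaches L-position 35 → W
n=37: reaches L-position 0 → W
n=38: only reaches 19(W), 36(W), 37(W), all W → L
Reading off the rows marked L gives the requested list; there are 11 such values of n.

0, 4, 8, 14, 18, 22, 25, 27, 32, 35, 38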